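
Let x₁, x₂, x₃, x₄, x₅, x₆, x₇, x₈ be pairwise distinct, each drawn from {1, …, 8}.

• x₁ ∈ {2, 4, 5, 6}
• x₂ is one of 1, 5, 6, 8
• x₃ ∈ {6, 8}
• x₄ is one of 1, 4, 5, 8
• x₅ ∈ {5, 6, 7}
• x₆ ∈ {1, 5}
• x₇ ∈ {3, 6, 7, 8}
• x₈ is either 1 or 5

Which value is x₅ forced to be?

7

The 8 variables together cover exactly {1, 2, 3, 4, 5, 6, 7, 8} — 8 values for 8 variables — and 2 appears only in x₁'s list, so x₁ = 2.
The 7 still-open variables draw from only 7 values {1, 3, 4, 5, 6, 7, 8}, so each is used; only x₇ can be 3, hence x₇ = 3.
Among the 6 still-open variables, 4 fits only x₄ (and all 6 values in {1, 4, 5, 6, 7, 8} must be used), so x₄ = 4.
The 5 still-open variables together cover exactly {1, 5, 6, 7, 8} — 5 values for 5 variables — and 7 appears only in x₅'s list, so x₅ = 7.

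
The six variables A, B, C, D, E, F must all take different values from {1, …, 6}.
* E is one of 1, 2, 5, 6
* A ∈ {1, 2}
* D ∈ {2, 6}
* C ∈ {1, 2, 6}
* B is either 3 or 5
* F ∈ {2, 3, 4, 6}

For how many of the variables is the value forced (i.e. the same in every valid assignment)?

The 6 variables together cover exactly {1, 2, 3, 4, 5, 6} — 6 values for 6 variables — and 4 appears only in F's list, so F = 4.
The 5 still-open variables draw from only 5 values {1, 2, 3, 5, 6}, so each is used; only B can be 3, hence B = 3.
Among the 4 still-open variables, 5 fits only E (and all 4 values in {1, 2, 5, 6} must be used), so E = 5.
Determined: B=3, E=5, F=4. The other variables each still have more than one consistent value. That makes 3.

3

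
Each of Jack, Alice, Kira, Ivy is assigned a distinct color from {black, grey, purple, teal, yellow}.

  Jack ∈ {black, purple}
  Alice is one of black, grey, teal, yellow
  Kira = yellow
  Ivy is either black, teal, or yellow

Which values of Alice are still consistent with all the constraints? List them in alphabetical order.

black, grey, teal

Kira must be yellow (only option left). Remove yellow from Alice, Ivy.
No further eliminations apply; Alice can still be any of black, grey, teal.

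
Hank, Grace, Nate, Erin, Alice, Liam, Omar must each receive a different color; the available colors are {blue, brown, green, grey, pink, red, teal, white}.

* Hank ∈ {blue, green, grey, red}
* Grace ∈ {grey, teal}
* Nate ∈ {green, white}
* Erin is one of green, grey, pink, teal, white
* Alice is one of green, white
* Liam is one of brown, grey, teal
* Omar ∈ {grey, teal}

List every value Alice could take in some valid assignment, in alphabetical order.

green, white

The 2 variables Grace and Omar are confined to {grey, teal}, which locks those values in; drop them from Hank, Erin, Liam.
Liam must be brown (only option left).
Nate and Alice between them cover only {green, white} — a naked pair. Remove those values from Hank, Erin.
Erin must be pink (only option left).
No further eliminations apply; Alice can still be any of green, white.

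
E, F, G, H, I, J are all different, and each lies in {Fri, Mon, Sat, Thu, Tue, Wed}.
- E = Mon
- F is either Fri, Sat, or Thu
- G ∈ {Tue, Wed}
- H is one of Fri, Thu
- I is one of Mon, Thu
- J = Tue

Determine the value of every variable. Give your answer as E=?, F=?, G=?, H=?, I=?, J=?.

E's domain is down to {Mon}, so E = Mon. Eliminate Mon elsewhere: I.
I must be Thu (only option left). Remove Thu from F, H.
J has just one choice, so J = Tue. Remove Tue from G.
G must be Wed (only option left).
H has just one choice, so H = Fri. Remove Fri from F.
F's domain is down to {Sat}, so F = Sat.

E=Mon, F=Sat, G=Wed, H=Fri, I=Thu, J=Tue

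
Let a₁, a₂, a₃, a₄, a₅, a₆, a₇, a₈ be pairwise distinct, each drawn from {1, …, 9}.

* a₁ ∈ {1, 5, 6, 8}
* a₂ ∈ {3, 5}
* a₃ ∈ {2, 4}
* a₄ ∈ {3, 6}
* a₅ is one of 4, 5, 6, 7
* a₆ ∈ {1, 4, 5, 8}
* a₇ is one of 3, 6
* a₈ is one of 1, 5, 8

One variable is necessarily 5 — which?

The 8 variables together cover exactly {1, 2, 3, 4, 5, 6, 7, 8} — 8 values for 8 variables — and 2 appears only in a₃'s list, so a₃ = 2.
The 7 still-open variables together cover exactly {1, 3, 4, 5, 6, 7, 8} — 7 values for 7 variables — and 7 appears only in a₅'s list, so a₅ = 7.
The 6 still-open variables draw from only 6 values {1, 3, 4, 5, 6, 8}, so each is used; only a₆ can be 4, hence a₆ = 4.
The 2 variables a₄ and a₇ are confined to {3, 6}, which locks those values in; drop them from a₁, a₂.
So 5 goes to a₂.

a₂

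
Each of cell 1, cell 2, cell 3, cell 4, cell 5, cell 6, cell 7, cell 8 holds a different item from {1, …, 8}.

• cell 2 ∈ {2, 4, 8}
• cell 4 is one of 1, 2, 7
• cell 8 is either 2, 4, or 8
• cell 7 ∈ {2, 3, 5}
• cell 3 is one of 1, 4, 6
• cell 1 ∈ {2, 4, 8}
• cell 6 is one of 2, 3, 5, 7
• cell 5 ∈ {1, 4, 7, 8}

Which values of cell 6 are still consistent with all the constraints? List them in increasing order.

The 8 variables draw from only 8 values {1, 2, 3, 4, 5, 6, 7, 8}, so each is used; only cell 3 can be 6, hence cell 3 = 6.
cell 1, cell 2, cell 8 between them cover only {2, 4, 8} — a naked triple. Remove those values from cell 4, cell 5, cell 6, cell 7.
The 2 variables cell 4 and cell 5 are confined to {1, 7}, which locks those values in; drop them from cell 6.
No further eliminations apply; cell 6 can still be any of 3, 5.

3, 5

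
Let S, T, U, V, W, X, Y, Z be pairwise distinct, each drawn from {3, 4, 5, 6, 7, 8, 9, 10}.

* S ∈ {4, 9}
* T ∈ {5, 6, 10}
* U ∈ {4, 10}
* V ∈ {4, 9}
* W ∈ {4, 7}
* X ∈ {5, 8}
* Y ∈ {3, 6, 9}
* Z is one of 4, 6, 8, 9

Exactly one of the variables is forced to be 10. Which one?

U

Among the 8 variables, 3 fits only Y (and all 8 values in {3, 4, 5, 6, 7, 8, 9, 10} must be used), so Y = 3.
The 7 still-open variables draw from only 7 values {4, 5, 6, 7, 8, 9, 10}, so each is used; only W can be 7, hence W = 7.
S and V between them cover only {4, 9} — a naked pair. Remove those values from U, Z.
So 10 goes to U.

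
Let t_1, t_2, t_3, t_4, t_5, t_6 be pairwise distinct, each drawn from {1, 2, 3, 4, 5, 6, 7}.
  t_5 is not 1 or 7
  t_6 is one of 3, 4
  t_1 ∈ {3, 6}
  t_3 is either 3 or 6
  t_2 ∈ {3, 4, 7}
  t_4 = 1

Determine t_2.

t_4 must be 1 (only option left).
t_1 and t_3 share exactly the 2 values {3, 6}; by pigeonhole those values go to them, so strike 3, 6 from t_2, t_5, t_6.
t_6 has just one choice, so t_6 = 4. Eliminate 4 elsewhere: t_2, t_5.
So t_2 = 7.

7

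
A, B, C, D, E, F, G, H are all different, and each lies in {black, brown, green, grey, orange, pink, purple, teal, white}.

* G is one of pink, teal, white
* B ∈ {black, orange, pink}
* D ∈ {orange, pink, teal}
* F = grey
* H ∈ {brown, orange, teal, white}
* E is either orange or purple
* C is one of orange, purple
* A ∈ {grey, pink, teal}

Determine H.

brown

F has just one choice, so F = grey. Remove grey from A.
The 7 still-open variables draw from only 7 values {black, brown, orange, pink, purple, teal, white}, so each is used; only B can be black, hence B = black.
The 6 still-open variables together cover exactly {brown, orange, pink, purple, teal, white} — 6 values for 6 variables — and brown appears only in H's list, so H = brown.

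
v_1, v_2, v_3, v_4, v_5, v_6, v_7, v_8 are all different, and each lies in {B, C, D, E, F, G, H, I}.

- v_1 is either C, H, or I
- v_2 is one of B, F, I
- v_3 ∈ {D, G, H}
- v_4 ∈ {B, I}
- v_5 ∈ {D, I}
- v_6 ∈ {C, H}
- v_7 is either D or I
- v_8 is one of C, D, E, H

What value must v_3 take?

The 8 variables together cover exactly {B, C, D, E, F, G, H, I} — 8 values for 8 variables — and E appears only in v_8's list, so v_8 = E.
Among the 7 still-open variables, F fits only v_2 (and all 7 values in {B, C, D, F, G, H, I} must be used), so v_2 = F.
Among the 6 still-open variables, B fits only v_4 (and all 6 values in {B, C, D, G, H, I} must be used), so v_4 = B.
The 5 still-open variables together cover exactly {C, D, G, H, I} — 5 values for 5 variables — and G appears only in v_3's list, so v_3 = G.

G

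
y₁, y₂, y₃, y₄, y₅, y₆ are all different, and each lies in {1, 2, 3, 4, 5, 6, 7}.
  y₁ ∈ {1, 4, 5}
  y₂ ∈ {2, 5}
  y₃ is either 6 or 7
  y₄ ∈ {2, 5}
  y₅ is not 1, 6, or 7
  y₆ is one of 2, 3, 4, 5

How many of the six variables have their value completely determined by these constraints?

1

y₂ and y₄ share exactly the 2 values {2, 5}; by pigeonhole those values go to them, so strike 2, 5 from y₁, y₅, y₆.
y₅ and y₆ share exactly the 2 values {3, 4}; by pigeonhole those values go to them, so strike 3, 4 from y₁.
That leaves y₁ = 1.
Determined: y₁=1. The other variables each still have more than one consistent value. That makes 1.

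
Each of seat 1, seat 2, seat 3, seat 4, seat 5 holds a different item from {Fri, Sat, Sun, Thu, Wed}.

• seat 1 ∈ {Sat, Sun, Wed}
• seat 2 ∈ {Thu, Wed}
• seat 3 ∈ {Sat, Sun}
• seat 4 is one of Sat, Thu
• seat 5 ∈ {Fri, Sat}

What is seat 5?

Fri

Among the 5 variables, Fri fits only seat 5 (and all 5 values in {Fri, Sat, Sun, Thu, Wed} must be used), so seat 5 = Fri.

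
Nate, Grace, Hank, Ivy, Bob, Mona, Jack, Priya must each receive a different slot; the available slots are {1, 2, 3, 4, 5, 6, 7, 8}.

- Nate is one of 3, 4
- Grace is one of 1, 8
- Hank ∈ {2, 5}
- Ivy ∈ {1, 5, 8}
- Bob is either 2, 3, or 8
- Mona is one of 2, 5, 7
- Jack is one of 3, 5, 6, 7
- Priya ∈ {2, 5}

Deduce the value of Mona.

Among the 8 variables, 4 fits only Nate (and all 8 values in {1, 2, 3, 4, 5, 6, 7, 8} must be used), so Nate = 4.
Among the 7 still-open variables, 6 fits only Jack (and all 7 values in {1, 2, 3, 5, 6, 7, 8} must be used), so Jack = 6.
The 6 still-open variables draw from only 6 values {1, 2, 3, 5, 7, 8}, so each is used; only Bob can be 3, hence Bob = 3.
Among the 5 still-open variables, 7 fits only Mona (and all 5 values in {1, 2, 5, 7, 8} must be used), so Mona = 7.

7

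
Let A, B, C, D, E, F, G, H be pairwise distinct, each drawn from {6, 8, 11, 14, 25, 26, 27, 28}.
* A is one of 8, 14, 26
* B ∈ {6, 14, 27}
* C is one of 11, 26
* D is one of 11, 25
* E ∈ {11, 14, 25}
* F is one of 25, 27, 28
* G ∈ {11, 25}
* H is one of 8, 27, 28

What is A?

8

Among the 8 variables, 6 fits only B (and all 8 values in {6, 8, 11, 14, 25, 26, 27, 28} must be used), so B = 6.
D and G share exactly the 2 values {11, 25}; by pigeonhole those values go to them, so strike 11, 25 from C, E, F.
C has just one choice, so C = 26. Eliminate 26 elsewhere: A.
That leaves E = 14. Strike 14 from A.
So A = 8.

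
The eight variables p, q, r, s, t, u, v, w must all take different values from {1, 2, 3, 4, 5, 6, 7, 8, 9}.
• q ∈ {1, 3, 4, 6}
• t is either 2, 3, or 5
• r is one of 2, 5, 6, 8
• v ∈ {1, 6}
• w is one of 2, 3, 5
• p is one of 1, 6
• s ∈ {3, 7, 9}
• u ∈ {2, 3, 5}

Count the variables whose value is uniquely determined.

2

p and v share exactly the 2 values {1, 6}; by pigeonhole those values go to them, so strike 1, 6 from q, r.
t, u, w between them cover only {2, 3, 5} — a naked triple. Remove those values from q, r, s.
q's domain is down to {4}, so q = 4.
r must be 8 (only option left).
Determined: q=4, r=8. The other variables each still have more than one consistent value. That makes 2.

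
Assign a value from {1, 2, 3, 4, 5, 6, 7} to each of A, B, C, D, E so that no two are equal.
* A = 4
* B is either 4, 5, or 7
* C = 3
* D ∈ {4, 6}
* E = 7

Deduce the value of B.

5

A's domain is down to {4}, so A = 4. Strike 4 from B, D.
C has just one choice, so C = 3.
That leaves D = 6.
E must be 7 (only option left). Strike 7 from B.
So B = 5.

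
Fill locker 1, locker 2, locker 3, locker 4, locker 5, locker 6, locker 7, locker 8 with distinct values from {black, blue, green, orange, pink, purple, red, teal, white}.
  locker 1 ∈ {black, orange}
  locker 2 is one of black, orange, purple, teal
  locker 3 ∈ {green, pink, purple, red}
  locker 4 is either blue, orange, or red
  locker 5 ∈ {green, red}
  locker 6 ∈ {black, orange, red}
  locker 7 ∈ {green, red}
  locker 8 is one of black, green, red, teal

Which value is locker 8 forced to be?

The 8 variables draw from only 8 values {black, blue, green, orange, pink, purple, red, teal}, so each is used; only locker 4 can be blue, hence locker 4 = blue.
The 7 still-open variables draw from only 7 values {black, green, orange, pink, purple, red, teal}, so each is used; only locker 3 can be pink, hence locker 3 = pink.
Among the 6 still-open variables, purple fits only locker 2 (and all 6 values in {black, green, orange, purple, red, teal} must be used), so locker 2 = purple.
Among the 5 still-open variables, teal fits only locker 8 (and all 5 values in {black, green, orange, red, teal} must be used), so locker 8 = teal.

teal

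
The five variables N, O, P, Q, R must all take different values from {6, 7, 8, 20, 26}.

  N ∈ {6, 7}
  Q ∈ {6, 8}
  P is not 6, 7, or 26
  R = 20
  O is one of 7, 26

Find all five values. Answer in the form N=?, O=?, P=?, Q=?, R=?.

R must be 20 (only option left). Eliminate 20 elsewhere: P.
P's domain is down to {8}, so P = 8. Remove 8 from Q.
Q has just one choice, so Q = 6. Eliminate 6 elsewhere: N.
N's domain is down to {7}, so N = 7. Strike 7 from O.
That leaves O = 26.

N=7, O=26, P=8, Q=6, R=20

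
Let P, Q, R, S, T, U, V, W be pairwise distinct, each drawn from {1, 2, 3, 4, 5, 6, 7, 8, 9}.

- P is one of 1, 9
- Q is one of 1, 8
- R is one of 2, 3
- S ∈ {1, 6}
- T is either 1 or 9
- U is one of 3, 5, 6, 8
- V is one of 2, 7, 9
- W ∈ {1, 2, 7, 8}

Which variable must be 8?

The 8 variables draw from only 8 values {1, 2, 3, 5, 6, 7, 8, 9}, so each is used; only U can be 5, hence U = 5.
Among the 7 still-open variables, 3 fits only R (and all 7 values in {1, 2, 3, 6, 7, 8, 9} must be used), so R = 3.
The 6 still-open variables draw from only 6 values {1, 2, 6, 7, 8, 9}, so each is used; only S can be 6, hence S = 6.
The 2 variables P and T are confined to {1, 9}, which locks those values in; drop them from Q, V, W.
So 8 goes to Q.

Q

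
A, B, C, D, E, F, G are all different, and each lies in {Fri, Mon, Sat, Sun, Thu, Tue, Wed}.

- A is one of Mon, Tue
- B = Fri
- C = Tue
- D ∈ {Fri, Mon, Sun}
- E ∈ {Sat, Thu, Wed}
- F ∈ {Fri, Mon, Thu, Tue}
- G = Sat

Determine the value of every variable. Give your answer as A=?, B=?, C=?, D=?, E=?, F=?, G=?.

B's domain is down to {Fri}, so B = Fri. Strike Fri from D, F.
C must be Tue (only option left). Remove Tue from A, F.
G has just one choice, so G = Sat. So E can't be Sat.
A's domain is down to {Mon}, so A = Mon. So D, F can't be Mon.
D's domain is down to {Sun}, so D = Sun.
F has just one choice, so F = Thu. Strike Thu from E.
E's domain is down to {Wed}, so E = Wed.

A=Mon, B=Fri, C=Tue, D=Sun, E=Wed, F=Thu, G=Sat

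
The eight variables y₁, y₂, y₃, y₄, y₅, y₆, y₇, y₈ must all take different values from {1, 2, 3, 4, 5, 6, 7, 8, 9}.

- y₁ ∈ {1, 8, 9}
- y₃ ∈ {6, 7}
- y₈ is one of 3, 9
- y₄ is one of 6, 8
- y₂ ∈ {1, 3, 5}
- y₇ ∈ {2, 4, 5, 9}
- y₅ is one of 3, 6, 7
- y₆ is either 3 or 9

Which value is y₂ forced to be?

5

y₆ and y₈ share exactly the 2 values {3, 9}; by pigeonhole those values go to them, so strike 3, 9 from y₁, y₂, y₅, y₇.
y₃ and y₅ between them cover only {6, 7} — a naked pair. Remove those values from y₄.
y₄ must be 8 (only option left). So y₁ can't be 8.
y₁'s domain is down to {1}, so y₁ = 1. Strike 1 from y₂.
So y₂ = 5.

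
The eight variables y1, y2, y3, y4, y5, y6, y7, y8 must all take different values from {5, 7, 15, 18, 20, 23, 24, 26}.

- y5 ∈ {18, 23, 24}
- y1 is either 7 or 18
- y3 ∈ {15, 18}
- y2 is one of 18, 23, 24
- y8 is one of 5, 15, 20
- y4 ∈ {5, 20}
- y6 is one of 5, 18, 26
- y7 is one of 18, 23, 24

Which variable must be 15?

y3

Among the 8 variables, 7 fits only y1 (and all 8 values in {5, 7, 15, 18, 20, 23, 24, 26} must be used), so y1 = 7.
Among the 7 still-open variables, 26 fits only y6 (and all 7 values in {5, 15, 18, 20, 23, 24, 26} must be used), so y6 = 26.
y2, y5, y7 between them cover only {18, 23, 24} — a naked triple. Remove those values from y3.
So 15 goes to y3.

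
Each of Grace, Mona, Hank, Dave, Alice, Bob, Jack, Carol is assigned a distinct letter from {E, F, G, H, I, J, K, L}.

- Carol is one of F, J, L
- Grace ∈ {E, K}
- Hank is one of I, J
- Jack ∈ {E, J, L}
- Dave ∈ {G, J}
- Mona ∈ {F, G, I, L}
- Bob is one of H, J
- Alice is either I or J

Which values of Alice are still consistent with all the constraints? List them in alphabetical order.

Among the 8 variables, H fits only Bob (and all 8 values in {E, F, G, H, I, J, K, L} must be used), so Bob = H.
The 7 still-open variables draw from only 7 values {E, F, G, I, J, K, L}, so each is used; only Grace can be K, hence Grace = K.
Among the 6 still-open variables, E fits only Jack (and all 6 values in {E, F, G, I, J, L} must be used), so Jack = E.
Hank and Alice share exactly the 2 values {I, J}; by pigeonhole those values go to them, so strike I, J from Mona, Dave, Carol.
That leaves Dave = G. Remove G from Mona.
No further eliminations apply; Alice can still be any of I, J.

I, J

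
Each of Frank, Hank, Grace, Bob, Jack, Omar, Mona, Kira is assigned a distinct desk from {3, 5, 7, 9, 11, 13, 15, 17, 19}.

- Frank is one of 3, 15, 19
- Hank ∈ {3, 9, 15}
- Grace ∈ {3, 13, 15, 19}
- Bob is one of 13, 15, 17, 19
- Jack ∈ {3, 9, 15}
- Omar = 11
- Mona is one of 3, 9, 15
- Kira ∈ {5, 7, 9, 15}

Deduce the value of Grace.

13

Omar's domain is down to {11}, so Omar = 11.
Hank, Jack, Mona share exactly the 3 values {3, 9, 15}; by pigeonhole those values go to them, so strike 3, 9, 15 from Frank, Grace, Bob, Kira.
Frank's domain is down to {19}, so Frank = 19. Strike 19 from Grace, Bob.
So Grace = 13.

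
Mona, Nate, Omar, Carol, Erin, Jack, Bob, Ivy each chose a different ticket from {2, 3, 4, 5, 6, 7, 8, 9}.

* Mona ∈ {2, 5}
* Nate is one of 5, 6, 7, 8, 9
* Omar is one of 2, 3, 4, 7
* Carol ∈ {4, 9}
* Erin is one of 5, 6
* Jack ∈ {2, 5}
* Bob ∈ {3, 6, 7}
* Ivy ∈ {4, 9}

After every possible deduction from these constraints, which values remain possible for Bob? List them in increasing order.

Among the 8 variables, 8 fits only Nate (and all 8 values in {2, 3, 4, 5, 6, 7, 8, 9} must be used), so Nate = 8.
Mona and Jack share exactly the 2 values {2, 5}; by pigeonhole those values go to them, so strike 2, 5 from Omar, Erin.
That leaves Erin = 6. Strike 6 from Bob.
The 2 variables Carol and Ivy are confined to {4, 9}, which locks those values in; drop them from Omar.
No further eliminations apply; Bob can still be any of 3, 7.

3, 7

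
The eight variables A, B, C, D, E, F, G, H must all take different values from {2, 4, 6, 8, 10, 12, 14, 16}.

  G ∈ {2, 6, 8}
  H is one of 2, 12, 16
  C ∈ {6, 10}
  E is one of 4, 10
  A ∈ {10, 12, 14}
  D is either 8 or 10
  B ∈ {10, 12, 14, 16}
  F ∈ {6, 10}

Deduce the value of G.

2

The 8 variables draw from only 8 values {2, 4, 6, 8, 10, 12, 14, 16}, so each is used; only E can be 4, hence E = 4.
C and F between them cover only {6, 10} — a naked pair. Remove those values from A, B, D, G.
D's domain is down to {8}, so D = 8. Eliminate 8 elsewhere: G.
So G = 2.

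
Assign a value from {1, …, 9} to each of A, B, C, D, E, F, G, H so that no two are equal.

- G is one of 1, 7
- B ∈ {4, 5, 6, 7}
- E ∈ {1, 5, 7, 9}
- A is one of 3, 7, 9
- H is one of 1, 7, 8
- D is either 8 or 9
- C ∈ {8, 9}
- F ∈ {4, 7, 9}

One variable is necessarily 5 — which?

The 8 variables together cover exactly {1, 3, 4, 5, 6, 7, 8, 9} — 8 values for 8 variables — and 3 appears only in A's list, so A = 3.
Among the 7 still-open variables, 6 fits only B (and all 7 values in {1, 4, 5, 6, 7, 8, 9} must be used), so B = 6.
The 6 still-open variables draw from only 6 values {1, 4, 5, 7, 8, 9}, so each is used; only F can be 4, hence F = 4.
The 5 still-open variables draw from only 5 values {1, 5, 7, 8, 9}, so each is used; only E can be 5, hence E = 5.

E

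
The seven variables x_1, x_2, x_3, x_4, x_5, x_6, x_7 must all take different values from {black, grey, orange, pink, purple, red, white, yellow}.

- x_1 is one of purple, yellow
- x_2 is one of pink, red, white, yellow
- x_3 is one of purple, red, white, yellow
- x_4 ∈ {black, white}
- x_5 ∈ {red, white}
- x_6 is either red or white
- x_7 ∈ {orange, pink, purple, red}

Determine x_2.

The 7 variables together cover exactly {black, orange, pink, purple, red, white, yellow} — 7 values for 7 variables — and black appears only in x_4's list, so x_4 = black.
The 6 still-open variables together cover exactly {orange, pink, purple, red, white, yellow} — 6 values for 6 variables — and orange appears only in x_7's list, so x_7 = orange.
The 5 still-open variables together cover exactly {pink, purple, red, white, yellow} — 5 values for 5 variables — and pink appears only in x_2's list, so x_2 = pink.

pink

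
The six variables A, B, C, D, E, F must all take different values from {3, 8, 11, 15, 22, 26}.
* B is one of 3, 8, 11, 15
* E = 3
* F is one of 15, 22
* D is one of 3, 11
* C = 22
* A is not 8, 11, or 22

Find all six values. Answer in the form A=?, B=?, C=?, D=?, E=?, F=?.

C must be 22 (only option left). Remove 22 from F.
E has just one choice, so E = 3. Remove 3 from A, B, D.
F has just one choice, so F = 15. Remove 15 from A, B.
A must be 26 (only option left).
D must be 11 (only option left). So B can't be 11.
That leaves B = 8.

A=26, B=8, C=22, D=11, E=3, F=15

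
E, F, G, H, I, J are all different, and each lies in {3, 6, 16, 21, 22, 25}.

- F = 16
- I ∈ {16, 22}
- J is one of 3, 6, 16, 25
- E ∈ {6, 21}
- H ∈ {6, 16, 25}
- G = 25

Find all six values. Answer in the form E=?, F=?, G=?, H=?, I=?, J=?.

E=21, F=16, G=25, H=6, I=22, J=3

F has just one choice, so F = 16. Remove 16 from H, I, J.
G must be 25 (only option left). So H, J can't be 25.
H must be 6 (only option left). Eliminate 6 elsewhere: E, J.
I has just one choice, so I = 22.
J must be 3 (only option left).
E must be 21 (only option left).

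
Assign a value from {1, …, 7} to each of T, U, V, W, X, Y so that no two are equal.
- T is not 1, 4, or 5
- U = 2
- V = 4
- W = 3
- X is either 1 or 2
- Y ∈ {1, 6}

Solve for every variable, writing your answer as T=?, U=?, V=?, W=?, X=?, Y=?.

T=7, U=2, V=4, W=3, X=1, Y=6

U's domain is down to {2}, so U = 2. Remove 2 from T, X.
That leaves V = 4.
W must be 3 (only option left). Strike 3 from T.
X must be 1 (only option left). Eliminate 1 elsewhere: Y.
That leaves Y = 6. So T can't be 6.
T has just one choice, so T = 7.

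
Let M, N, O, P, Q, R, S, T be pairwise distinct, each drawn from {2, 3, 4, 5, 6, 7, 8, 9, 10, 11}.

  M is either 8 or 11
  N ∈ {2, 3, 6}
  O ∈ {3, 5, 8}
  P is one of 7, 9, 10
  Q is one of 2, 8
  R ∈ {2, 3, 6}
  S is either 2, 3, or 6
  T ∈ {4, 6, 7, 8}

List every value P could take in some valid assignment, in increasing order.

The 3 variables N, R, S are confined to {2, 3, 6}, which locks those values in; drop them from O, Q, T.
Q has just one choice, so Q = 8. So M, O, T can't be 8.
M's domain is down to {11}, so M = 11.
O has just one choice, so O = 5.
No further eliminations apply; P can still be any of 7, 9, 10.

7, 9, 10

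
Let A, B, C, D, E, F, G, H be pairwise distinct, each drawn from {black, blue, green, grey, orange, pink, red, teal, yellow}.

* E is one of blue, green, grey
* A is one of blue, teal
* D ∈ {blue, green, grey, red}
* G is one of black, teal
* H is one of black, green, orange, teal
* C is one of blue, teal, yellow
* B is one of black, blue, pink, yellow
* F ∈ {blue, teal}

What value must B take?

pink

A and F between them cover only {blue, teal} — a naked pair. Remove those values from B, C, D, E, G, H.
C must be yellow (only option left). So B can't be yellow.
G's domain is down to {black}, so G = black. Remove black from B, H.
So B = pink.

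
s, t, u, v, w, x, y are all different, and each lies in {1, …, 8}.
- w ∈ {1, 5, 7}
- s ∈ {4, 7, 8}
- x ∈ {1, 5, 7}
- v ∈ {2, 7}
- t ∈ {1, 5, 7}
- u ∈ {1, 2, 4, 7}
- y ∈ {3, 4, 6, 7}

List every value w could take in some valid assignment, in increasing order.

t, w, x between them cover only {1, 5, 7} — a naked triple. Remove those values from s, u, v, y.
v must be 2 (only option left). So u can't be 2.
That leaves u = 4. Eliminate 4 elsewhere: s, y.
That leaves s = 8.
No further eliminations apply; w can still be any of 1, 5, 7.

1, 5, 7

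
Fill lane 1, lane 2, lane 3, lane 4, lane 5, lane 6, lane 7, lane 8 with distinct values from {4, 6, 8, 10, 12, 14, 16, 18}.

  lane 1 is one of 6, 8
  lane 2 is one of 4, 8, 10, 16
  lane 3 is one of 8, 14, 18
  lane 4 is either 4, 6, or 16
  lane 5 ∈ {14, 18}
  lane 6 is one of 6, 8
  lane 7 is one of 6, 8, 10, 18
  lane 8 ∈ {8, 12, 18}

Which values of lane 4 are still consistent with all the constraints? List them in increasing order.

4, 16

The 8 variables together cover exactly {4, 6, 8, 10, 12, 14, 16, 18} — 8 values for 8 variables — and 12 appears only in lane 8's list, so lane 8 = 12.
The 2 variables lane 1 and lane 6 are confined to {6, 8}, which locks those values in; drop them from lane 2, lane 3, lane 4, lane 7.
The 2 variables lane 3 and lane 5 are confined to {14, 18}, which locks those values in; drop them from lane 7.
lane 7's domain is down to {10}, so lane 7 = 10. Remove 10 from lane 2.
No further eliminations apply; lane 4 can still be any of 4, 16.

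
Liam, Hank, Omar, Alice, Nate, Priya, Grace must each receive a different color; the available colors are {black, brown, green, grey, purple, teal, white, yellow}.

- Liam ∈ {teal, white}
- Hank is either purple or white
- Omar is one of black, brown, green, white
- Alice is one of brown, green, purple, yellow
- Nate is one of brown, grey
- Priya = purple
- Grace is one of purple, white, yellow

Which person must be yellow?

Priya must be purple (only option left). Eliminate purple elsewhere: Hank, Alice, Grace.
Hank's domain is down to {white}, so Hank = white. So Liam, Omar, Grace can't be white.
So yellow goes to Grace.

Grace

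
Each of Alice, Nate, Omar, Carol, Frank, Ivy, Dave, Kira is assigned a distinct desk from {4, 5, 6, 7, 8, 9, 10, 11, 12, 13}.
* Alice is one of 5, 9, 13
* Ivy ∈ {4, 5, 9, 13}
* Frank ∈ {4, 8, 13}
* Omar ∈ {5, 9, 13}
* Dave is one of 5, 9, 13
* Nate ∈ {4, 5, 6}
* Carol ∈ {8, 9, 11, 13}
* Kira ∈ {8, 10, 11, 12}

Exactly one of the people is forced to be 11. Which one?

Carol

Alice, Omar, Dave between them cover only {5, 9, 13} — a naked triple. Remove those values from Nate, Carol, Frank, Ivy.
Ivy must be 4 (only option left). Remove 4 from Nate, Frank.
Nate has just one choice, so Nate = 6.
Frank's domain is down to {8}, so Frank = 8. Remove 8 from Carol, Kira.
So 11 goes to Carol.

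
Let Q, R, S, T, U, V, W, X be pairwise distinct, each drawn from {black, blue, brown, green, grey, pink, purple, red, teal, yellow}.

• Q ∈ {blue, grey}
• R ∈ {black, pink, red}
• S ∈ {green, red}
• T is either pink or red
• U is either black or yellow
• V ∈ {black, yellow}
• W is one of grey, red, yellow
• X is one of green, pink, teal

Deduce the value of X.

teal

Among the 8 variables, blue fits only Q (and all 8 values in {black, blue, green, grey, pink, red, teal, yellow} must be used), so Q = blue.
The 7 still-open variables together cover exactly {black, green, grey, pink, red, teal, yellow} — 7 values for 7 variables — and grey appears only in W's list, so W = grey.
The 6 still-open variables together cover exactly {black, green, pink, red, teal, yellow} — 6 values for 6 variables — and teal appears only in X's list, so X = teal.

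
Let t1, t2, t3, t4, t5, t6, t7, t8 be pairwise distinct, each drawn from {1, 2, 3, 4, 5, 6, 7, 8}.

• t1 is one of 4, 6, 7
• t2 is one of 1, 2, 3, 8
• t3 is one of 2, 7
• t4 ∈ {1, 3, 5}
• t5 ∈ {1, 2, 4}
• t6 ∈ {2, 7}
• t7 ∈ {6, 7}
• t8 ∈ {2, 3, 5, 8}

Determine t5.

The 2 variables t3 and t6 are confined to {2, 7}, which locks those values in; drop them from t1, t2, t5, t7, t8.
That leaves t7 = 6. Remove 6 from t1.
That leaves t1 = 4. Remove 4 from t5.
So t5 = 1.

1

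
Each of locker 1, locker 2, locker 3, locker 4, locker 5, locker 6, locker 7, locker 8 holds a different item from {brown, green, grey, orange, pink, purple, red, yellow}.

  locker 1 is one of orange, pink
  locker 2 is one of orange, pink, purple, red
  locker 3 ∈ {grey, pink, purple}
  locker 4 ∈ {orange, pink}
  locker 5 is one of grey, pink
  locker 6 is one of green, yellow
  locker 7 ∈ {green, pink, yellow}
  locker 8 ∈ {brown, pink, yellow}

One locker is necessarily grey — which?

locker 5

The 8 variables together cover exactly {brown, green, grey, orange, pink, purple, red, yellow} — 8 values for 8 variables — and brown appears only in locker 8's list, so locker 8 = brown.
Among the 7 still-open variables, red fits only locker 2 (and all 7 values in {green, grey, orange, pink, purple, red, yellow} must be used), so locker 2 = red.
The 6 still-open variables together cover exactly {green, grey, orange, pink, purple, yellow} — 6 values for 6 variables — and purple appears only in locker 3's list, so locker 3 = purple.
The 5 still-open variables draw from only 5 values {green, grey, orange, pink, yellow}, so each is used; only locker 5 can be grey, hence locker 5 = grey.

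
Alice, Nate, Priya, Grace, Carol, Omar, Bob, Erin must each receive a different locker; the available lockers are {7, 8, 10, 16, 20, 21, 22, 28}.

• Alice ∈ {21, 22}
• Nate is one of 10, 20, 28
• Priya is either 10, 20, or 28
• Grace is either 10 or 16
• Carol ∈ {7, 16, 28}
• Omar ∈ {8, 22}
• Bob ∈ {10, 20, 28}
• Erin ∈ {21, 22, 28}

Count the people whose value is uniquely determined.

The 8 variables together cover exactly {7, 8, 10, 16, 20, 21, 22, 28} — 8 values for 8 variables — and 7 appears only in Carol's list, so Carol = 7.
The 7 still-open variables together cover exactly {8, 10, 16, 20, 21, 22, 28} — 7 values for 7 variables — and 8 appears only in Omar's list, so Omar = 8.
Among the 6 still-open variables, 16 fits only Grace (and all 6 values in {10, 16, 20, 21, 22, 28} must be used), so Grace = 16.
Nate, Priya, Bob between them cover only {10, 20, 28} — a naked triple. Remove those values from Erin.
Determined: Grace=16, Carol=7, Omar=8. The other people each still have more than one consistent value. That makes 3.

3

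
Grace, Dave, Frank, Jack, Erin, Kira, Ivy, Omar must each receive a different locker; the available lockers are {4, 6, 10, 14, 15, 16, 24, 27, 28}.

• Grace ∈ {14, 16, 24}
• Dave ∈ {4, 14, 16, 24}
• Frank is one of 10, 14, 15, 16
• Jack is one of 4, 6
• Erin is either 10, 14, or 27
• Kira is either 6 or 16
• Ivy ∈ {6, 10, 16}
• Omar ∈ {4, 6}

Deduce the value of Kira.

The 8 variables together cover exactly {4, 6, 10, 14, 15, 16, 24, 27} — 8 values for 8 variables — and 15 appears only in Frank's list, so Frank = 15.
The 7 still-open variables together cover exactly {4, 6, 10, 14, 16, 24, 27} — 7 values for 7 variables — and 27 appears only in Erin's list, so Erin = 27.
The 6 still-open variables draw from only 6 values {4, 6, 10, 14, 16, 24}, so each is used; only Ivy can be 10, hence Ivy = 10.
The 2 variables Jack and Omar are confined to {4, 6}, which locks those values in; drop them from Dave, Kira.
So Kira = 16.

16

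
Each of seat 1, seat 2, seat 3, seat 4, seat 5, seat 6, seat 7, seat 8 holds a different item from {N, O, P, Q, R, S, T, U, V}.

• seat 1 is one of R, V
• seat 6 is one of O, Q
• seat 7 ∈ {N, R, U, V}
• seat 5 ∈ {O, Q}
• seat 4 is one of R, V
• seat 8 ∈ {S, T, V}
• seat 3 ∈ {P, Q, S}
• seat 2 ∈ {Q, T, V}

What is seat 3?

P

seat 1 and seat 4 between them cover only {R, V} — a naked pair. Remove those values from seat 2, seat 7, seat 8.
seat 5 and seat 6 between them cover only {O, Q} — a naked pair. Remove those values from seat 2, seat 3.
That leaves seat 2 = T. Eliminate T elsewhere: seat 8.
seat 8 has just one choice, so seat 8 = S. Eliminate S elsewhere: seat 3.
So seat 3 = P.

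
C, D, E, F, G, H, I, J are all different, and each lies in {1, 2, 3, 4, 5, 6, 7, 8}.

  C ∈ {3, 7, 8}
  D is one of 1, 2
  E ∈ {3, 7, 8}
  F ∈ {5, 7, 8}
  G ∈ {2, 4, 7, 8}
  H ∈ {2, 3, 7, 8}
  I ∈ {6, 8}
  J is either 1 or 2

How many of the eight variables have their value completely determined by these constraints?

The 8 variables together cover exactly {1, 2, 3, 4, 5, 6, 7, 8} — 8 values for 8 variables — and 4 appears only in G's list, so G = 4.
The 7 still-open variables draw from only 7 values {1, 2, 3, 5, 6, 7, 8}, so each is used; only F can be 5, hence F = 5.
The 6 still-open variables draw from only 6 values {1, 2, 3, 6, 7, 8}, so each is used; only I can be 6, hence I = 6.
D and J between them cover only {1, 2} — a naked pair. Remove those values from H.
Determined: F=5, G=4, I=6. The other variables each still have more than one consistent value. That makes 3.

3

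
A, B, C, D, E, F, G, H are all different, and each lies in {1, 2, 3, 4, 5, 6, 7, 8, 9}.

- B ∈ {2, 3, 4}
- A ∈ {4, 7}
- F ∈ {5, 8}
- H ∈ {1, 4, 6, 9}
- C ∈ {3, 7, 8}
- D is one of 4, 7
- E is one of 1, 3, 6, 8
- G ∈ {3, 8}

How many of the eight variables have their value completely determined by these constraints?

2

A and D between them cover only {4, 7} — a naked pair. Remove those values from B, C, H.
The 2 variables C and G are confined to {3, 8}, which locks those values in; drop them from B, E, F.
B must be 2 (only option left).
F has just one choice, so F = 5.
Determined: B=2, F=5. The other variables each still have more than one consistent value. That makes 2.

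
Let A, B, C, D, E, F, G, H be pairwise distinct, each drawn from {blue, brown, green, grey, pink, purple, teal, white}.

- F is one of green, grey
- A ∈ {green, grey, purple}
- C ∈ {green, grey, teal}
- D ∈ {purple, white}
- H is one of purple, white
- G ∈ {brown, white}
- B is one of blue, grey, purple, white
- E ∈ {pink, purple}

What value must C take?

teal

Among the 8 variables, blue fits only B (and all 8 values in {blue, brown, green, grey, pink, purple, teal, white} must be used), so B = blue.
The 7 still-open variables draw from only 7 values {brown, green, grey, pink, purple, teal, white}, so each is used; only G can be brown, hence G = brown.
The 6 still-open variables draw from only 6 values {green, grey, pink, purple, teal, white}, so each is used; only E can be pink, hence E = pink.
The 5 still-open variables together cover exactly {green, grey, purple, teal, white} — 5 values for 5 variables — and teal appears only in C's list, so C = teal.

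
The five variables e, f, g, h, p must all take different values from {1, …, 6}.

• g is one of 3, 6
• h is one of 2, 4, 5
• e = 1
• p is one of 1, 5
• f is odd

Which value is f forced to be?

3

e's domain is down to {1}, so e = 1. Remove 1 from f, p.
p must be 5 (only option left). Remove 5 from f, h.
So f = 3.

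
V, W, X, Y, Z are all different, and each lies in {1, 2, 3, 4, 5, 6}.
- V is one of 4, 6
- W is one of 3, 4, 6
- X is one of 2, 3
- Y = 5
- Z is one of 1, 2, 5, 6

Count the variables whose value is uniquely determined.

Y has just one choice, so Y = 5. Remove 5 from Z.
Determined: Y=5. The other variables each still have more than one consistent value. That makes 1.

1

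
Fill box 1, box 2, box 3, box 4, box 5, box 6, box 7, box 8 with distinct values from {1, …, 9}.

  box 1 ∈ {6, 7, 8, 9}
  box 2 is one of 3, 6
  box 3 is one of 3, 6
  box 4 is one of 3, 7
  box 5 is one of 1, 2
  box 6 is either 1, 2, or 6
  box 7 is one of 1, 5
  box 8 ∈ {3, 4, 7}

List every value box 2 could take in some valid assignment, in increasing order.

The 2 variables box 2 and box 3 are confined to {3, 6}, which locks those values in; drop them from box 1, box 4, box 6, box 8.
box 4 has just one choice, so box 4 = 7. Remove 7 from box 1, box 8.
box 8 has just one choice, so box 8 = 4.
box 5 and box 6 between them cover only {1, 2} — a naked pair. Remove those values from box 7.
box 7's domain is down to {5}, so box 7 = 5.
No further eliminations apply; box 2 can still be any of 3, 6.

3, 6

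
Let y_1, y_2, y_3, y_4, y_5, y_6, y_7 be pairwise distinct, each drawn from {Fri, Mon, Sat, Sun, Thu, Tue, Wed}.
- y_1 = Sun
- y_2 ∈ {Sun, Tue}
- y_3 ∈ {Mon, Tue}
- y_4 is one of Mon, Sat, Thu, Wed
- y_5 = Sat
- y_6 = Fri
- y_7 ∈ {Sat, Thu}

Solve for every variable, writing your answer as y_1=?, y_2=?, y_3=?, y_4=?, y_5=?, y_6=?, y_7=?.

y_1=Sun, y_2=Tue, y_3=Mon, y_4=Wed, y_5=Sat, y_6=Fri, y_7=Thu

y_1 has just one choice, so y_1 = Sun. Eliminate Sun elsewhere: y_2.
y_2 has just one choice, so y_2 = Tue. Remove Tue from y_3.
That leaves y_3 = Mon. So y_4 can't be Mon.
y_5 has just one choice, so y_5 = Sat. So y_4, y_7 can't be Sat.
y_6 must be Fri (only option left).
That leaves y_7 = Thu. Remove Thu from y_4.
y_4 has just one choice, so y_4 = Wed.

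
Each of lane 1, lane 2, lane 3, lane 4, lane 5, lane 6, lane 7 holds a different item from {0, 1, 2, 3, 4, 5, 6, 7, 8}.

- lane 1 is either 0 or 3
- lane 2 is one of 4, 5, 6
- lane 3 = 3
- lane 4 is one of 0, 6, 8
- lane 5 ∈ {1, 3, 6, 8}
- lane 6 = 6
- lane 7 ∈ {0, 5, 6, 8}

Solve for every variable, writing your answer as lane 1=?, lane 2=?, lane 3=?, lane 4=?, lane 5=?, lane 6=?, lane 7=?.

lane 3's domain is down to {3}, so lane 3 = 3. So lane 1, lane 5 can't be 3.
That leaves lane 6 = 6. Strike 6 from lane 2, lane 4, lane 5, lane 7.
lane 1 must be 0 (only option left). Strike 0 from lane 4, lane 7.
lane 4 has just one choice, so lane 4 = 8. Strike 8 from lane 5, lane 7.
That leaves lane 5 = 1.
lane 7 has just one choice, so lane 7 = 5. Eliminate 5 elsewhere: lane 2.
lane 2's domain is down to {4}, so lane 2 = 4.

lane 1=0, lane 2=4, lane 3=3, lane 4=8, lane 5=1, lane 6=6, lane 7=5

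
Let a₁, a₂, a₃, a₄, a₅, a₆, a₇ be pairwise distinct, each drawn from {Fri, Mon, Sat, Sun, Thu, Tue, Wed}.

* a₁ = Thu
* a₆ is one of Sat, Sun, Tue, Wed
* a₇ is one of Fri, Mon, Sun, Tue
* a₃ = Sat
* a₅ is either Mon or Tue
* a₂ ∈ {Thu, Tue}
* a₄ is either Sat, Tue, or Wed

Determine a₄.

Wed

a₁ has just one choice, so a₁ = Thu. Strike Thu from a₂.
a₂ must be Tue (only option left). Strike Tue from a₄, a₅, a₆, a₇.
That leaves a₃ = Sat. Remove Sat from a₄, a₆.
So a₄ = Wed.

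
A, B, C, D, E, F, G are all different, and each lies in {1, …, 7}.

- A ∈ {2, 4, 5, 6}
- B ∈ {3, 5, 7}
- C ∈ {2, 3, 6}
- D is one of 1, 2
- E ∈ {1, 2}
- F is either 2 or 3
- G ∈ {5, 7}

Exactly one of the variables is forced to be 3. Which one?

F

The 7 variables together cover exactly {1, 2, 3, 4, 5, 6, 7} — 7 values for 7 variables — and 4 appears only in A's list, so A = 4.
The 6 still-open variables draw from only 6 values {1, 2, 3, 5, 6, 7}, so each is used; only C can be 6, hence C = 6.
D and E share exactly the 2 values {1, 2}; by pigeonhole those values go to them, so strike 1, 2 from F.
So 3 goes to F.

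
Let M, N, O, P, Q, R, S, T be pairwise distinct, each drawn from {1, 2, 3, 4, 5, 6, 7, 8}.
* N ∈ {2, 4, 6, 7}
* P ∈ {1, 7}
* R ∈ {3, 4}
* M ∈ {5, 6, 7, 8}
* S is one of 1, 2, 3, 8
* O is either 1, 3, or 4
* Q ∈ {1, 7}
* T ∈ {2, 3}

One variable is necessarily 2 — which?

T

The 8 variables together cover exactly {1, 2, 3, 4, 5, 6, 7, 8} — 8 values for 8 variables — and 5 appears only in M's list, so M = 5.
Among the 7 still-open variables, 6 fits only N (and all 7 values in {1, 2, 3, 4, 6, 7, 8} must be used), so N = 6.
The 6 still-open variables together cover exactly {1, 2, 3, 4, 7, 8} — 6 values for 6 variables — and 8 appears only in S's list, so S = 8.
Among the 5 still-open variables, 2 fits only T (and all 5 values in {1, 2, 3, 4, 7} must be used), so T = 2.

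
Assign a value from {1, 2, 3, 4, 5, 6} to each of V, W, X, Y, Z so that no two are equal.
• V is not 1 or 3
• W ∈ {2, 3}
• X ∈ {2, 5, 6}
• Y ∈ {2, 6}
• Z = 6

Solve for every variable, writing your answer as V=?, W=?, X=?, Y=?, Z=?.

V=4, W=3, X=5, Y=2, Z=6

Z has just one choice, so Z = 6. Strike 6 from V, X, Y.
Y must be 2 (only option left). So V, W, X can't be 2.
W must be 3 (only option left).
X has just one choice, so X = 5. Eliminate 5 elsewhere: V.
V must be 4 (only option left).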